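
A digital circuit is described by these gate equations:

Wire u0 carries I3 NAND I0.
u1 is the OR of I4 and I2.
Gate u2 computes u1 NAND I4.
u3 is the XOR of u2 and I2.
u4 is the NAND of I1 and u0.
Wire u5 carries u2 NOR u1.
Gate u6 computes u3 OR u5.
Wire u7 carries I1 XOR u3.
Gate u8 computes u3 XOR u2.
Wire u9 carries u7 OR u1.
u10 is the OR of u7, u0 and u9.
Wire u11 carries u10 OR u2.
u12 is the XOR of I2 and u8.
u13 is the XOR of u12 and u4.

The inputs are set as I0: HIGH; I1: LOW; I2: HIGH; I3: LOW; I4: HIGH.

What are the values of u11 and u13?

u0 = I3 NAND I0 = LOW NAND HIGH = HIGH
u1 = I4 OR I2 = HIGH OR HIGH = HIGH
u2 = u1 NAND I4 = HIGH NAND HIGH = LOW
u3 = u2 XOR I2 = LOW XOR HIGH = HIGH
u4 = I1 NAND u0 = LOW NAND HIGH = HIGH
u7 = I1 XOR u3 = LOW XOR HIGH = HIGH
u8 = u3 XOR u2 = HIGH XOR LOW = HIGH
u9 = u7 OR u1 = HIGH OR HIGH = HIGH
u10 = u7 OR u0 OR u9 = HIGH OR HIGH OR HIGH = HIGH
u11 = u10 OR u2 = HIGH OR LOW = HIGH
u12 = I2 XOR u8 = HIGH XOR HIGH = LOW
u13 = u12 XOR u4 = LOW XOR HIGH = HIGH

u11 = HIGH  u13 = HIGH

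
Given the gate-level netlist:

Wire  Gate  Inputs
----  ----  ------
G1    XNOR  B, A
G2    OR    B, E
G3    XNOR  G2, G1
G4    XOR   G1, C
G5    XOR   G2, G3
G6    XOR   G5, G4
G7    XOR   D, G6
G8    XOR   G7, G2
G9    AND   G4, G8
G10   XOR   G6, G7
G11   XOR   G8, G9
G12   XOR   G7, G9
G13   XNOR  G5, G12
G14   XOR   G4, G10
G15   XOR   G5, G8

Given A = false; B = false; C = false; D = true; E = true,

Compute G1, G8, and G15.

G1 = B XNOR A = false XNOR false = true
G2 = B OR E = false OR true = true
G3 = G2 XNOR G1 = true XNOR true = true
G4 = G1 XOR C = true XOR false = true
G5 = G2 XOR G3 = true XOR true = false
G6 = G5 XOR G4 = false XOR true = true
G7 = D XOR G6 = true XOR true = false
G8 = G7 XOR G2 = false XOR true = true
G15 = G5 XOR G8 = false XOR true = true

G1 = true, G8 = true, G15 = true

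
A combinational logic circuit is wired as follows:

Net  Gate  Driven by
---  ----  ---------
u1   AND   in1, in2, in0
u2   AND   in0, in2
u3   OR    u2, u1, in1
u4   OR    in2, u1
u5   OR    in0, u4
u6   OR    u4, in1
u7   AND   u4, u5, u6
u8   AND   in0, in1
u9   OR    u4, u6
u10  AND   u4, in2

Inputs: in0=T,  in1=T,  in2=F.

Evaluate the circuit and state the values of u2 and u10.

u1 = in1 AND in2 AND in0 = T AND F AND T = F
u2 = in0 AND in2 = T AND F = F
u4 = in2 OR u1 = F OR F = F
u10 = u4 AND in2 = F AND F = F

u2 = F; u10 = F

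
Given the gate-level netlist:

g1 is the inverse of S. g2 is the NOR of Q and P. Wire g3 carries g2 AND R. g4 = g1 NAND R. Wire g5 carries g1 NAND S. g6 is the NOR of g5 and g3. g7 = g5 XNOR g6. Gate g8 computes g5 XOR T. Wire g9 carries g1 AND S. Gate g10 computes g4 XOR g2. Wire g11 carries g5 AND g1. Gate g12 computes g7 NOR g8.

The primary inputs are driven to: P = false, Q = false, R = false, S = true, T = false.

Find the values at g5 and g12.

g1 = NOT S = NOT true = false
g2 = Q NOR P = false NOR false = true
g3 = g2 AND R = true AND false = false
g5 = g1 NAND S = false NAND true = true
g6 = g5 NOR g3 = true NOR false = false
g7 = g5 XNOR g6 = true XNOR false = false
g8 = g5 XOR T = true XOR false = true
g12 = g7 NOR g8 = false NOR true = false

g5 = true, g12 = false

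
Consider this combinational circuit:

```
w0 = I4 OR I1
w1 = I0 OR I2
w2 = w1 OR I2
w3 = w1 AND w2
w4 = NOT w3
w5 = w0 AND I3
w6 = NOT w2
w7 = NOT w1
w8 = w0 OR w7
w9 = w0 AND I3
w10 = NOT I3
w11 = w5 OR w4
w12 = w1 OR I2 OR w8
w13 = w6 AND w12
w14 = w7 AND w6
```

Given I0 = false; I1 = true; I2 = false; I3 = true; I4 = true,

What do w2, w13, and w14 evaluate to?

w0 = I4 OR I1 = true OR true = true
w1 = I0 OR I2 = false OR false = false
w2 = w1 OR I2 = false OR false = false
w6 = NOT w2 = NOT false = true
w7 = NOT w1 = NOT false = true
w8 = w0 OR w7 = true OR true = true
w12 = w1 OR I2 OR w8 = false OR false OR true = true
w13 = w6 AND w12 = true AND true = true
w14 = w7 AND w6 = true AND true = true

w2 = false, w13 = true, w14 = true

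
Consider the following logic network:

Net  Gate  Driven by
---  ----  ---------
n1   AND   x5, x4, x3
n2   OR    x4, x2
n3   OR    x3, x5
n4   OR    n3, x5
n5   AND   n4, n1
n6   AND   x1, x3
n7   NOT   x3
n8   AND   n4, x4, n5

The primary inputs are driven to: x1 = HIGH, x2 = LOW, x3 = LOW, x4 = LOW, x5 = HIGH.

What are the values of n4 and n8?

n1 = x5 AND x4 AND x3 = HIGH AND LOW AND LOW = LOW
n3 = x3 OR x5 = LOW OR HIGH = HIGH
n4 = n3 OR x5 = HIGH OR HIGH = HIGH
n5 = n4 AND n1 = HIGH AND LOW = LOW
n8 = n4 AND x4 AND n5 = HIGH AND LOW AND LOW = LOW

n4 = HIGH, n8 = LOW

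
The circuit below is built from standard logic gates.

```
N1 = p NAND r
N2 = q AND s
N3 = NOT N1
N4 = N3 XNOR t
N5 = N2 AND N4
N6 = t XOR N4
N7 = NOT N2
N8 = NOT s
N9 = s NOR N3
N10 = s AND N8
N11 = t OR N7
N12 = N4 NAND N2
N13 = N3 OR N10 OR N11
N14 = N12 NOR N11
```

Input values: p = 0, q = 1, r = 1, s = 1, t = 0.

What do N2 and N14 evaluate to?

N1 = p NAND r = 0 NAND 1 = 1
N2 = q AND s = 1 AND 1 = 1
N3 = NOT N1 = NOT 1 = 0
N4 = N3 XNOR t = 0 XNOR 0 = 1
N7 = NOT N2 = NOT 1 = 0
N11 = t OR N7 = 0 OR 0 = 0
N12 = N4 NAND N2 = 1 NAND 1 = 0
N14 = N12 NOR N11 = 0 NOR 0 = 1

N2 = 1, N14 = 1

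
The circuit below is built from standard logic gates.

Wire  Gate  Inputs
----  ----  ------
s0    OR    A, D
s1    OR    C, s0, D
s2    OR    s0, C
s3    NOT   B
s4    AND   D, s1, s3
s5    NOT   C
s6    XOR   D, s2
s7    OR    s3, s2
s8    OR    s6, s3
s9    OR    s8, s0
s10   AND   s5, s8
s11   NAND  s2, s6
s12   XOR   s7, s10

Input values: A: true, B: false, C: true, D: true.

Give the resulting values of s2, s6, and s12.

s2 = true; s6 = false; s12 = true

s0 = A OR D = true OR true = true
s2 = s0 OR C = true OR true = true
s3 = NOT B = NOT false = true
s5 = NOT C = NOT true = false
s6 = D XOR s2 = true XOR true = false
s7 = s3 OR s2 = true OR true = true
s8 = s6 OR s3 = false OR true = true
s10 = s5 AND s8 = false AND true = false
s12 = s7 XOR s10 = true XOR false = true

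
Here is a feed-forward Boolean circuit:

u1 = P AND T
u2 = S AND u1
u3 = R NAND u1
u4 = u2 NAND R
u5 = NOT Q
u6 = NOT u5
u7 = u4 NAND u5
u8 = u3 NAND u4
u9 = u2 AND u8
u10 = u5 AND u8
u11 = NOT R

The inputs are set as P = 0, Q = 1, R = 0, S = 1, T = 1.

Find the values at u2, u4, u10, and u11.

u2 = 0, u4 = 1, u10 = 0, u11 = 1

u1 = P AND T = 0 AND 1 = 0
u2 = S AND u1 = 1 AND 0 = 0
u3 = R NAND u1 = 0 NAND 0 = 1
u4 = u2 NAND R = 0 NAND 0 = 1
u5 = NOT Q = NOT 1 = 0
u8 = u3 NAND u4 = 1 NAND 1 = 0
u10 = u5 AND u8 = 0 AND 0 = 0
u11 = NOT R = NOT 0 = 1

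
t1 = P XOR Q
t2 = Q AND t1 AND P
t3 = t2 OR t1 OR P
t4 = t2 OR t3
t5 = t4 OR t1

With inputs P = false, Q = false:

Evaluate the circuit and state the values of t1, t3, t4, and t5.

t1 = false; t3 = false; t4 = false; t5 = false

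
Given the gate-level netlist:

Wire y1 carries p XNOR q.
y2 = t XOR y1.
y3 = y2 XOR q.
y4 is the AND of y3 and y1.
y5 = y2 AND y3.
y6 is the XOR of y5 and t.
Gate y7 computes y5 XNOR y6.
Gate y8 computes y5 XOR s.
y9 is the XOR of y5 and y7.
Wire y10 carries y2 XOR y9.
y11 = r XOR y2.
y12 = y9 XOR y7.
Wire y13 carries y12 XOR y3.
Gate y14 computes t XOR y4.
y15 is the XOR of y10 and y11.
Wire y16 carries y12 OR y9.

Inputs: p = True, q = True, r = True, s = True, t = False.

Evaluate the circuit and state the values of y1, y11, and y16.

y1 = p XNOR q = True XNOR True = True
y2 = t XOR y1 = False XOR True = True
y3 = y2 XOR q = True XOR True = False
y5 = y2 AND y3 = True AND False = False
y6 = y5 XOR t = False XOR False = False
y7 = y5 XNOR y6 = False XNOR False = True
y9 = y5 XOR y7 = False XOR True = True
y11 = r XOR y2 = True XOR True = False
y12 = y9 XOR y7 = True XOR True = False
y16 = y12 OR y9 = False OR True = True

y1 = True, y11 = False, y16 = True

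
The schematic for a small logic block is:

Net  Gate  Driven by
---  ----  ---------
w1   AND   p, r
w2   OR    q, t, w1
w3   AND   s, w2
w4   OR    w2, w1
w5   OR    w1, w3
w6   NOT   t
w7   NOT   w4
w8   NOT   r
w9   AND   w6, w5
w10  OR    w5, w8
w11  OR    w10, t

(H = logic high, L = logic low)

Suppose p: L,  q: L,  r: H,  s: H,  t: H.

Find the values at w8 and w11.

w1 = p AND r = L AND H = L
w2 = q OR t OR w1 = L OR H OR L = H
w3 = s AND w2 = H AND H = H
w5 = w1 OR w3 = L OR H = H
w8 = NOT r = NOT H = L
w10 = w5 OR w8 = H OR L = H
w11 = w10 OR t = H OR H = H

w8 = L, w11 = H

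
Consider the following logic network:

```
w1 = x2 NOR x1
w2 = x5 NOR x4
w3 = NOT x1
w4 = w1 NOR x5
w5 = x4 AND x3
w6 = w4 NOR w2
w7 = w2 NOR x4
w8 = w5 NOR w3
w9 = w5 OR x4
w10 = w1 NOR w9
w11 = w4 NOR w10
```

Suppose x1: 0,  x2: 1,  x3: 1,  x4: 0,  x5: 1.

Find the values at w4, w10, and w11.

w1 = x2 NOR x1 = 1 NOR 0 = 0
w4 = w1 NOR x5 = 0 NOR 1 = 0
w5 = x4 AND x3 = 0 AND 1 = 0
w9 = w5 OR x4 = 0 OR 0 = 0
w10 = w1 NOR w9 = 0 NOR 0 = 1
w11 = w4 NOR w10 = 0 NOR 1 = 0

w4 = 0, w10 = 1, w11 = 0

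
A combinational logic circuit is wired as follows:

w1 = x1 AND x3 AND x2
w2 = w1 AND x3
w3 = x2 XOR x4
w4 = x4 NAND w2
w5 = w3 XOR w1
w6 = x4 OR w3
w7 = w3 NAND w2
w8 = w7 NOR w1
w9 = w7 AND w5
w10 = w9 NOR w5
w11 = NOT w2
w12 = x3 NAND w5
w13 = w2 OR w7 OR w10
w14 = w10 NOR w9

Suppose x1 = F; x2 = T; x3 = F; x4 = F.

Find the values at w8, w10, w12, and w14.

w8 = F; w10 = F; w12 = T; w14 = F

w1 = x1 AND x3 AND x2 = F AND F AND T = F
w2 = w1 AND x3 = F AND F = F
w3 = x2 XOR x4 = T XOR F = T
w5 = w3 XOR w1 = T XOR F = T
w7 = w3 NAND w2 = T NAND F = T
w8 = w7 NOR w1 = T NOR F = F
w9 = w7 AND w5 = T AND T = T
w10 = w9 NOR w5 = T NOR T = F
w12 = x3 NAND w5 = F NAND T = T
w14 = w10 NOR w9 = F NOR T = F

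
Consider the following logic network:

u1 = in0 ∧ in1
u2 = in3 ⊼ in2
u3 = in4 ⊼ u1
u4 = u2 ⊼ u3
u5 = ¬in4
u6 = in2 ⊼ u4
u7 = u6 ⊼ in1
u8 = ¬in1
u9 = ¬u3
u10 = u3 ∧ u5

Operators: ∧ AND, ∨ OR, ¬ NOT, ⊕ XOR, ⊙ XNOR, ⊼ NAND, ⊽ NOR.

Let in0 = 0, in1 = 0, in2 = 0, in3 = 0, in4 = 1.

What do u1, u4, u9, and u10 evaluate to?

u1 = 0; u4 = 0; u9 = 0; u10 = 0

u1 = in0 AND in1 = 0 AND 0 = 0
u2 = in3 NAND in2 = 0 NAND 0 = 1
u3 = in4 NAND u1 = 1 NAND 0 = 1
u4 = u2 NAND u3 = 1 NAND 1 = 0
u5 = NOT in4 = NOT 1 = 0
u9 = NOT u3 = NOT 1 = 0
u10 = u3 AND u5 = 1 AND 0 = 0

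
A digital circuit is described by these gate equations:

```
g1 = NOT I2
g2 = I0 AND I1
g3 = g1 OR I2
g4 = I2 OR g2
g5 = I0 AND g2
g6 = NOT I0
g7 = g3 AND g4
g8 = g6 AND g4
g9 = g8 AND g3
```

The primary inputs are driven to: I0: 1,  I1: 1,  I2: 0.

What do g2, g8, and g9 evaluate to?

g2 = 1, g8 = 0, g9 = 0

g1 = NOT I2 = NOT 0 = 1
g2 = I0 AND I1 = 1 AND 1 = 1
g3 = g1 OR I2 = 1 OR 0 = 1
g4 = I2 OR g2 = 0 OR 1 = 1
g6 = NOT I0 = NOT 1 = 0
g8 = g6 AND g4 = 0 AND 1 = 0
g9 = g8 AND g3 = 0 AND 1 = 0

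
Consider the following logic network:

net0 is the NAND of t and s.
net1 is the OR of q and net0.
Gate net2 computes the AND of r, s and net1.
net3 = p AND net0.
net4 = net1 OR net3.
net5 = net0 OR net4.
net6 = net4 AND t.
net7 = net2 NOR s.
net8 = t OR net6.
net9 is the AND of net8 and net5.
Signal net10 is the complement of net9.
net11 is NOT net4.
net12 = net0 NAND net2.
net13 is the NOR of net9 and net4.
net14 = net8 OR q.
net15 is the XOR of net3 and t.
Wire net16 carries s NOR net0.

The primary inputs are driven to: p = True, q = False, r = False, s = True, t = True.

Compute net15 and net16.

net15 = True, net16 = False

net0 = t NAND s = True NAND True = False
net3 = p AND net0 = True AND False = False
net15 = net3 XOR t = False XOR True = True
net16 = s NOR net0 = True NOR False = False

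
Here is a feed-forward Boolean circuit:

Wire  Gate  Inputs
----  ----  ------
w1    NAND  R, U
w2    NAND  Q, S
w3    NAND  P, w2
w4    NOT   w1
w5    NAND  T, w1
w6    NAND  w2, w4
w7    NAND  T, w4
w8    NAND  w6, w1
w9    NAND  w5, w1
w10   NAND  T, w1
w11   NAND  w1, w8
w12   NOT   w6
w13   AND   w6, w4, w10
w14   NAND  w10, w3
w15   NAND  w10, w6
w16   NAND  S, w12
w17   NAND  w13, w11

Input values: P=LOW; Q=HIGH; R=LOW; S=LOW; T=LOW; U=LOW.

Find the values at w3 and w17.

w1 = R NAND U = LOW NAND LOW = HIGH
w2 = Q NAND S = HIGH NAND LOW = HIGH
w3 = P NAND w2 = LOW NAND HIGH = HIGH
w4 = NOT w1 = NOT HIGH = LOW
w6 = w2 NAND w4 = HIGH NAND LOW = HIGH
w8 = w6 NAND w1 = HIGH NAND HIGH = LOW
w10 = T NAND w1 = LOW NAND HIGH = HIGH
w11 = w1 NAND w8 = HIGH NAND LOW = HIGH
w13 = w6 AND w4 AND w10 = HIGH AND LOW AND HIGH = LOW
w17 = w13 NAND w11 = LOW NAND HIGH = HIGH

w3 = HIGH; w17 = HIGH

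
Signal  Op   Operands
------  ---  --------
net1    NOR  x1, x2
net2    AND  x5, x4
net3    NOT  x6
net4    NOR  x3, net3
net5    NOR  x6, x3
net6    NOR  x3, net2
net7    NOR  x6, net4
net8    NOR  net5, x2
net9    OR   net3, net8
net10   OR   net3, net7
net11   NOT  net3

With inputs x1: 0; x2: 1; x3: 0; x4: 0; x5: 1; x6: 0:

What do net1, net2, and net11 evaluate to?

net1 = 0; net2 = 0; net11 = 0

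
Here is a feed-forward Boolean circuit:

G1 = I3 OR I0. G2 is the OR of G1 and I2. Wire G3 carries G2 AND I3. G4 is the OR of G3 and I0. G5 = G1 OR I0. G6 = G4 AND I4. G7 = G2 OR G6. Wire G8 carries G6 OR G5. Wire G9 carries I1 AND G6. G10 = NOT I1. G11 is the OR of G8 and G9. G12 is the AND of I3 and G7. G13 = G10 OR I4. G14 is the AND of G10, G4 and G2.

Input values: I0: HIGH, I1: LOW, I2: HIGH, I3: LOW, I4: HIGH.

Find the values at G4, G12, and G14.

G4 = HIGH, G12 = LOW, G14 = HIGH

G1 = I3 OR I0 = LOW OR HIGH = HIGH
G2 = G1 OR I2 = HIGH OR HIGH = HIGH
G3 = G2 AND I3 = HIGH AND LOW = LOW
G4 = G3 OR I0 = LOW OR HIGH = HIGH
G6 = G4 AND I4 = HIGH AND HIGH = HIGH
G7 = G2 OR G6 = HIGH OR HIGH = HIGH
G10 = NOT I1 = NOT LOW = HIGH
G12 = I3 AND G7 = LOW AND HIGH = LOW
G14 = G10 AND G4 AND G2 = HIGH AND HIGH AND HIGH = HIGH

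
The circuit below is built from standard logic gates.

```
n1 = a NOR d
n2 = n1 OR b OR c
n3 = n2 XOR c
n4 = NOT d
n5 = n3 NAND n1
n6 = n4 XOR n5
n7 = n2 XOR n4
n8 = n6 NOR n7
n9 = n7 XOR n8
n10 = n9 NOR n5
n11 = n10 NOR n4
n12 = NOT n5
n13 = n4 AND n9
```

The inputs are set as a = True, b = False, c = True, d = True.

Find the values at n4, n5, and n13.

n1 = a NOR d = True NOR True = False
n2 = n1 OR b OR c = False OR False OR True = True
n3 = n2 XOR c = True XOR True = False
n4 = NOT d = NOT True = False
n5 = n3 NAND n1 = False NAND False = True
n6 = n4 XOR n5 = False XOR True = True
n7 = n2 XOR n4 = True XOR False = True
n8 = n6 NOR n7 = True NOR True = False
n9 = n7 XOR n8 = True XOR False = True
n13 = n4 AND n9 = False AND True = False

n4 = False, n5 = True, n13 = False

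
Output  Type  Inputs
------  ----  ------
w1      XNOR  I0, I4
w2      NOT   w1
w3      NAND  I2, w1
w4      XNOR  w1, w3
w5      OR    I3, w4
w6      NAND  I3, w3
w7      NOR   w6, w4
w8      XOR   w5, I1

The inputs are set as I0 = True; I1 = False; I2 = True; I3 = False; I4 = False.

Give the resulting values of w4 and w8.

w4 = False, w8 = False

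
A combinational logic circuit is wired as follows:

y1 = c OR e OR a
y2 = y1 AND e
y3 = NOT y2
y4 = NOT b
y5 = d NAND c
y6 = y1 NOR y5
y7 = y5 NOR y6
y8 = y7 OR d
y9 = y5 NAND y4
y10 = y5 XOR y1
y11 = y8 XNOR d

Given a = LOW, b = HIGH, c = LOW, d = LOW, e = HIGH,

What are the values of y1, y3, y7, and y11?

y1 = HIGH; y3 = LOW; y7 = LOW; y11 = HIGH

y1 = c OR e OR a = LOW OR HIGH OR LOW = HIGH
y2 = y1 AND e = HIGH AND HIGH = HIGH
y3 = NOT y2 = NOT HIGH = LOW
y5 = d NAND c = LOW NAND LOW = HIGH
y6 = y1 NOR y5 = HIGH NOR HIGH = LOW
y7 = y5 NOR y6 = HIGH NOR LOW = LOW
y8 = y7 OR d = LOW OR LOW = LOW
y11 = y8 XNOR d = LOW XNOR LOW = HIGH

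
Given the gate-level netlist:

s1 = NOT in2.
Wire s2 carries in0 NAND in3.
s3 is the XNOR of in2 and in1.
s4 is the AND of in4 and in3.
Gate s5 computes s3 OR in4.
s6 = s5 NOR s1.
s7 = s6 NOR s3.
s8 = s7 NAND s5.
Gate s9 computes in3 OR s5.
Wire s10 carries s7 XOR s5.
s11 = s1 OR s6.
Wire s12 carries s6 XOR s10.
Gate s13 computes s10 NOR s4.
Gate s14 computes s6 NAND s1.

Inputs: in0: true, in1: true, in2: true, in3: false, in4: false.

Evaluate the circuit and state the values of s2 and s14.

s2 = true, s14 = true

s1 = NOT in2 = NOT true = false
s2 = in0 NAND in3 = true NAND false = true
s3 = in2 XNOR in1 = true XNOR true = true
s5 = s3 OR in4 = true OR false = true
s6 = s5 NOR s1 = true NOR false = false
s14 = s6 NAND s1 = false NAND false = true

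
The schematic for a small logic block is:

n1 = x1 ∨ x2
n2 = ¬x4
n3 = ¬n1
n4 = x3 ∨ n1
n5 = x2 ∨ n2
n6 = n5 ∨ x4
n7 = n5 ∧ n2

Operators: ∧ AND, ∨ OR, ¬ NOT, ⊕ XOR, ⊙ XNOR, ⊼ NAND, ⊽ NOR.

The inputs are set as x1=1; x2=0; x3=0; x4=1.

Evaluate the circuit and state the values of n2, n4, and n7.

n2 = 0; n4 = 1; n7 = 0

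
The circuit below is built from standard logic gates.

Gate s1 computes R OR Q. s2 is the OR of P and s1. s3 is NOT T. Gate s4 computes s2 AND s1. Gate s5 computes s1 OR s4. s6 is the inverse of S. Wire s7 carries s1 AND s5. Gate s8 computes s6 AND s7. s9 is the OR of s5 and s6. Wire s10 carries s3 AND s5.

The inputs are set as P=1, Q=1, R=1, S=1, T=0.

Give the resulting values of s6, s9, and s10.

s1 = R OR Q = 1 OR 1 = 1
s2 = P OR s1 = 1 OR 1 = 1
s3 = NOT T = NOT 0 = 1
s4 = s2 AND s1 = 1 AND 1 = 1
s5 = s1 OR s4 = 1 OR 1 = 1
s6 = NOT S = NOT 1 = 0
s9 = s5 OR s6 = 1 OR 0 = 1
s10 = s3 AND s5 = 1 AND 1 = 1

s6 = 0; s9 = 1; s10 = 1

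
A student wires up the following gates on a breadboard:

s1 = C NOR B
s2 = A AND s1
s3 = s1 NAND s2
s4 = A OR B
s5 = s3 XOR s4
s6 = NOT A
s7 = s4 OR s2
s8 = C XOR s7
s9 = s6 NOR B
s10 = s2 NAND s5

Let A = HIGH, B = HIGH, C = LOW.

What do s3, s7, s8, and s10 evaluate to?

s3 = HIGH; s7 = HIGH; s8 = HIGH; s10 = HIGH

s1 = C NOR B = LOW NOR HIGH = LOW
s2 = A AND s1 = HIGH AND LOW = LOW
s3 = s1 NAND s2 = LOW NAND LOW = HIGH
s4 = A OR B = HIGH OR HIGH = HIGH
s5 = s3 XOR s4 = HIGH XOR HIGH = LOW
s7 = s4 OR s2 = HIGH OR LOW = HIGH
s8 = C XOR s7 = LOW XOR HIGH = HIGH
s10 = s2 NAND s5 = LOW NAND LOW = HIGH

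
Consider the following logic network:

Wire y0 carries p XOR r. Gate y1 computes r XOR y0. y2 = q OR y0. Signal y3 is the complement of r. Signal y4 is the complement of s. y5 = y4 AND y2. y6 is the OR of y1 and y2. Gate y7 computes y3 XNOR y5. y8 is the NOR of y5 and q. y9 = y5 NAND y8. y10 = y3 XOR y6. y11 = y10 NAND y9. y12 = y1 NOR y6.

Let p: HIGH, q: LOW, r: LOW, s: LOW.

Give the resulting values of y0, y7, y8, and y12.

y0 = p XOR r = HIGH XOR LOW = HIGH
y1 = r XOR y0 = LOW XOR HIGH = HIGH
y2 = q OR y0 = LOW OR HIGH = HIGH
y3 = NOT r = NOT LOW = HIGH
y4 = NOT s = NOT LOW = HIGH
y5 = y4 AND y2 = HIGH AND HIGH = HIGH
y6 = y1 OR y2 = HIGH OR HIGH = HIGH
y7 = y3 XNOR y5 = HIGH XNOR HIGH = HIGH
y8 = y5 NOR q = HIGH NOR LOW = LOW
y12 = y1 NOR y6 = HIGH NOR HIGH = LOW

y0 = HIGH, y7 = HIGH, y8 = LOW, y12 = LOW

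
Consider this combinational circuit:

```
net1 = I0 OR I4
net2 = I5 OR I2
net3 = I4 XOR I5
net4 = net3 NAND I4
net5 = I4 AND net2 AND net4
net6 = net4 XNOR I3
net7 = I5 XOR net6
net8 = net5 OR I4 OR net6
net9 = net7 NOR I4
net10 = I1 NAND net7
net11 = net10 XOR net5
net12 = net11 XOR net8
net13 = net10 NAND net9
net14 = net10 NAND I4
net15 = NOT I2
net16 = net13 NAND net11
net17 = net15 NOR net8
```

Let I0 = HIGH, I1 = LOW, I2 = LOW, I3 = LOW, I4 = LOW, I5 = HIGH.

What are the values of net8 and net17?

net2 = I5 OR I2 = HIGH OR LOW = HIGH
net3 = I4 XOR I5 = LOW XOR HIGH = HIGH
net4 = net3 NAND I4 = HIGH NAND LOW = HIGH
net5 = I4 AND net2 AND net4 = LOW AND HIGH AND HIGH = LOW
net6 = net4 XNOR I3 = HIGH XNOR LOW = LOW
net8 = net5 OR I4 OR net6 = LOW OR LOW OR LOW = LOW
net15 = NOT I2 = NOT LOW = HIGH
net17 = net15 NOR net8 = HIGH NOR LOW = LOW

net8 = LOW; net17 = LOW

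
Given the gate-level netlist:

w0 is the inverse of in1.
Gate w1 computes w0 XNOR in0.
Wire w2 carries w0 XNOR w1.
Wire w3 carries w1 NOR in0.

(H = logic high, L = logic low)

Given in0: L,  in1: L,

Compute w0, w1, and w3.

w0 = H  w1 = L  w3 = H

w0 = NOT in1 = NOT L = H
w1 = w0 XNOR in0 = H XNOR L = L
w3 = w1 NOR in0 = L NOR L = H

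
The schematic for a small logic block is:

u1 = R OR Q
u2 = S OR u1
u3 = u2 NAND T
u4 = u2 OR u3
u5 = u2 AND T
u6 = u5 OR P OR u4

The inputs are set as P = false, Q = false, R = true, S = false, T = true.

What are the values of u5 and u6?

u5 = true  u6 = true

u1 = R OR Q = true OR false = true
u2 = S OR u1 = false OR true = true
u3 = u2 NAND T = true NAND true = false
u4 = u2 OR u3 = true OR false = true
u5 = u2 AND T = true AND true = true
u6 = u5 OR P OR u4 = true OR false OR true = true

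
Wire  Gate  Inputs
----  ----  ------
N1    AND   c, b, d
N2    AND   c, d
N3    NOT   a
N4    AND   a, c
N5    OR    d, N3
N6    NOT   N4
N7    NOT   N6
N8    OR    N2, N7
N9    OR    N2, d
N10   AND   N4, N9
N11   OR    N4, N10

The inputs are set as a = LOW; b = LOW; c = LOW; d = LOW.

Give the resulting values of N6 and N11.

N6 = HIGH; N11 = LOW

N2 = c AND d = LOW AND LOW = LOW
N4 = a AND c = LOW AND LOW = LOW
N6 = NOT N4 = NOT LOW = HIGH
N9 = N2 OR d = LOW OR LOW = LOW
N10 = N4 AND N9 = LOW AND LOW = LOW
N11 = N4 OR N10 = LOW OR LOW = LOW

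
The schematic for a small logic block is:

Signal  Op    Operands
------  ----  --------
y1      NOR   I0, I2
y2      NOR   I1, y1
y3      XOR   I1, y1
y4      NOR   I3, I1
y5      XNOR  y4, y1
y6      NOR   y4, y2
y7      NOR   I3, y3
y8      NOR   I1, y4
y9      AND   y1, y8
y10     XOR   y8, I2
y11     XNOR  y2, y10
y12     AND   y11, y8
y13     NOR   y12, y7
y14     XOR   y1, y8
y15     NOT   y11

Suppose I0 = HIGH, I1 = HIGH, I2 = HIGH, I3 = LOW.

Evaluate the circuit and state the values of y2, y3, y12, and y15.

y2 = LOW, y3 = HIGH, y12 = LOW, y15 = HIGH

y1 = I0 NOR I2 = HIGH NOR HIGH = LOW
y2 = I1 NOR y1 = HIGH NOR LOW = LOW
y3 = I1 XOR y1 = HIGH XOR LOW = HIGH
y4 = I3 NOR I1 = LOW NOR HIGH = LOW
y8 = I1 NOR y4 = HIGH NOR LOW = LOW
y10 = y8 XOR I2 = LOW XOR HIGH = HIGH
y11 = y2 XNOR y10 = LOW XNOR HIGH = LOW
y12 = y11 AND y8 = LOW AND LOW = LOW
y15 = NOT y11 = NOT LOW = HIGH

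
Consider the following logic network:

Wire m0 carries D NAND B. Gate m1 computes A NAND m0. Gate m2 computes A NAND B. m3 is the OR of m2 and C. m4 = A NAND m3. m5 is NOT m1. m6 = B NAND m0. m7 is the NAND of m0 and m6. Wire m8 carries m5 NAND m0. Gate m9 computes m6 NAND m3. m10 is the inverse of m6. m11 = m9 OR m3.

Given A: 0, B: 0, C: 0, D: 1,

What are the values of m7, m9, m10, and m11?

m7 = 0, m9 = 0, m10 = 0, m11 = 1

m0 = D NAND B = 1 NAND 0 = 1
m2 = A NAND B = 0 NAND 0 = 1
m3 = m2 OR C = 1 OR 0 = 1
m6 = B NAND m0 = 0 NAND 1 = 1
m7 = m0 NAND m6 = 1 NAND 1 = 0
m9 = m6 NAND m3 = 1 NAND 1 = 0
m10 = NOT m6 = NOT 1 = 0
m11 = m9 OR m3 = 0 OR 1 = 1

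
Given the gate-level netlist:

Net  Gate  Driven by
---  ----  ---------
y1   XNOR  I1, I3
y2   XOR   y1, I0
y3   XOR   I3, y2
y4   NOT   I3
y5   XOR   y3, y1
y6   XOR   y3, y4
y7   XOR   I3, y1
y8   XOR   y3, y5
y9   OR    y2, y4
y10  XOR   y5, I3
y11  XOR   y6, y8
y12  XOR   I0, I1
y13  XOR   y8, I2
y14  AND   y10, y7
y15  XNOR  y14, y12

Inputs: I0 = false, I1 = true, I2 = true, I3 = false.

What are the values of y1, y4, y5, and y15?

y1 = false; y4 = true; y5 = false; y15 = false

y1 = I1 XNOR I3 = true XNOR false = false
y2 = y1 XOR I0 = false XOR false = false
y3 = I3 XOR y2 = false XOR false = false
y4 = NOT I3 = NOT false = true
y5 = y3 XOR y1 = false XOR false = false
y7 = I3 XOR y1 = false XOR false = false
y10 = y5 XOR I3 = false XOR false = false
y12 = I0 XOR I1 = false XOR true = true
y14 = y10 AND y7 = false AND false = false
y15 = y14 XNOR y12 = false XNOR true = false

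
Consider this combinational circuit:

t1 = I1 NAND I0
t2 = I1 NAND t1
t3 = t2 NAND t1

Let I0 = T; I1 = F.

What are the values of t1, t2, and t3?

t1 = T, t2 = T, t3 = F

t1 = I1 NAND I0 = F NAND T = T
t2 = I1 NAND t1 = F NAND T = T
t3 = t2 NAND t1 = T NAND T = F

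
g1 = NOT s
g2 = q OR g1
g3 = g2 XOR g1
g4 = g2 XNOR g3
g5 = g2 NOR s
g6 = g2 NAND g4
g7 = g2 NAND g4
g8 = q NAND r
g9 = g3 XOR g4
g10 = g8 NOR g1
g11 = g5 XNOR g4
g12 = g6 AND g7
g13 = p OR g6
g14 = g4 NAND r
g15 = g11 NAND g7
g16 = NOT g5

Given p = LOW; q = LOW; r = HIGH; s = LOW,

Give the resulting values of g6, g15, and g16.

g1 = NOT s = NOT LOW = HIGH
g2 = q OR g1 = LOW OR HIGH = HIGH
g3 = g2 XOR g1 = HIGH XOR HIGH = LOW
g4 = g2 XNOR g3 = HIGH XNOR LOW = LOW
g5 = g2 NOR s = HIGH NOR LOW = LOW
g6 = g2 NAND g4 = HIGH NAND LOW = HIGH
g7 = g2 NAND g4 = HIGH NAND LOW = HIGH
g11 = g5 XNOR g4 = LOW XNOR LOW = HIGH
g15 = g11 NAND g7 = HIGH NAND HIGH = LOW
g16 = NOT g5 = NOT LOW = HIGH

g6 = HIGH; g15 = LOW; g16 = HIGH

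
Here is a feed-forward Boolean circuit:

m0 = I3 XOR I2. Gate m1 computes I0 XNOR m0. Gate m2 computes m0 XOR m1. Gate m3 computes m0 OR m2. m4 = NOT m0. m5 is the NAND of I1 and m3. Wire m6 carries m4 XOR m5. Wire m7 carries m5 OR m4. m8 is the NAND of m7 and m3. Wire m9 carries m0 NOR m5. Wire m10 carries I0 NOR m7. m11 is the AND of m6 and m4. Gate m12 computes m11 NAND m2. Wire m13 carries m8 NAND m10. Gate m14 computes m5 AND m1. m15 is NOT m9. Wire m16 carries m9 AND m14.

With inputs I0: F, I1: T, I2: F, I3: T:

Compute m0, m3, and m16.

m0 = T, m3 = T, m16 = F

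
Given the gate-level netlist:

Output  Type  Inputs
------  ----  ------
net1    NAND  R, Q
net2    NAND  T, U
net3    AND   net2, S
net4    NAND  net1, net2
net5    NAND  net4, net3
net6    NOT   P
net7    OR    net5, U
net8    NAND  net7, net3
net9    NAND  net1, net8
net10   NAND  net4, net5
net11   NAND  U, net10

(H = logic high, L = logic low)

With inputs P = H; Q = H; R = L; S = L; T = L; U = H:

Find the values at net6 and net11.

net1 = R NAND Q = L NAND H = H
net2 = T NAND U = L NAND H = H
net3 = net2 AND S = H AND L = L
net4 = net1 NAND net2 = H NAND H = L
net5 = net4 NAND net3 = L NAND L = H
net6 = NOT P = NOT H = L
net10 = net4 NAND net5 = L NAND H = H
net11 = U NAND net10 = H NAND H = L

net6 = L  net11 = L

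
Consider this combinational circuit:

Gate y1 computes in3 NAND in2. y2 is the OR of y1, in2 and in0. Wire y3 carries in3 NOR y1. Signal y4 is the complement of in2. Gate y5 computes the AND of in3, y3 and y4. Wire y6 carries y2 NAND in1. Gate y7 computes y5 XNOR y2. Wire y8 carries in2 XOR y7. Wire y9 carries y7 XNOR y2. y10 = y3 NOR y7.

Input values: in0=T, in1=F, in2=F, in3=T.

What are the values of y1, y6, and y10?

y1 = T, y6 = T, y10 = T

y1 = in3 NAND in2 = T NAND F = T
y2 = y1 OR in2 OR in0 = T OR F OR T = T
y3 = in3 NOR y1 = T NOR T = F
y4 = NOT in2 = NOT F = T
y5 = in3 AND y3 AND y4 = T AND F AND T = F
y6 = y2 NAND in1 = T NAND F = T
y7 = y5 XNOR y2 = F XNOR T = F
y10 = y3 NOR y7 = F NOR F = T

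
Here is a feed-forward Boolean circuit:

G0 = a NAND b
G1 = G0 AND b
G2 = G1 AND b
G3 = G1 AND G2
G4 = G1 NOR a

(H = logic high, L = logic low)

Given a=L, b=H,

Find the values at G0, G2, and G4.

G0 = a NAND b = L NAND H = H
G1 = G0 AND b = H AND H = H
G2 = G1 AND b = H AND H = H
G4 = G1 NOR a = H NOR L = L

G0 = H, G2 = H, G4 = L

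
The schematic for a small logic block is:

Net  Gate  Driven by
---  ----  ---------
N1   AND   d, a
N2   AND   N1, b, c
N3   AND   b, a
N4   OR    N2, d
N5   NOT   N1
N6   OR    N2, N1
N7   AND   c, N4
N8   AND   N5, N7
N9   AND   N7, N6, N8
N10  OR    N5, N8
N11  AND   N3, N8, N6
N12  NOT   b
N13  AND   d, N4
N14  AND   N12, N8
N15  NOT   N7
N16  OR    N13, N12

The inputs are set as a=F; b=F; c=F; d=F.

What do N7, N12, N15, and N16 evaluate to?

N7 = F; N12 = T; N15 = T; N16 = T

N1 = d AND a = F AND F = F
N2 = N1 AND b AND c = F AND F AND F = F
N4 = N2 OR d = F OR F = F
N7 = c AND N4 = F AND F = F
N12 = NOT b = NOT F = T
N13 = d AND N4 = F AND F = F
N15 = NOT N7 = NOT F = T
N16 = N13 OR N12 = F OR T = T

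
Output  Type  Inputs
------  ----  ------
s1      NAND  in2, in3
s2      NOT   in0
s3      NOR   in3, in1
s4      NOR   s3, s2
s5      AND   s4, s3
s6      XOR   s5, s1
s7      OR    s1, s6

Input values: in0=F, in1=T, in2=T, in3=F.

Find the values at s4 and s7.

s4 = F  s7 = T

s1 = in2 NAND in3 = T NAND F = T
s2 = NOT in0 = NOT F = T
s3 = in3 NOR in1 = F NOR T = F
s4 = s3 NOR s2 = F NOR T = F
s5 = s4 AND s3 = F AND F = F
s6 = s5 XOR s1 = F XOR T = T
s7 = s1 OR s6 = T OR T = T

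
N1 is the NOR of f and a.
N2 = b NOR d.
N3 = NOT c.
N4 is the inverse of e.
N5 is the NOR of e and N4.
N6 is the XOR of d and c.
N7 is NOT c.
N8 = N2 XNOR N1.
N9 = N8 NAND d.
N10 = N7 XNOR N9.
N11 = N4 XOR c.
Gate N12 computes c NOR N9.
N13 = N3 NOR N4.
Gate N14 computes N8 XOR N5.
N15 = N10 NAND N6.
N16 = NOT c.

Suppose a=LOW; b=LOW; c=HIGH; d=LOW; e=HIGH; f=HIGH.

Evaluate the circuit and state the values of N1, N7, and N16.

N1 = f NOR a = HIGH NOR LOW = LOW
N7 = NOT c = NOT HIGH = LOW
N16 = NOT c = NOT HIGH = LOW

N1 = LOW, N7 = LOW, N16 = LOW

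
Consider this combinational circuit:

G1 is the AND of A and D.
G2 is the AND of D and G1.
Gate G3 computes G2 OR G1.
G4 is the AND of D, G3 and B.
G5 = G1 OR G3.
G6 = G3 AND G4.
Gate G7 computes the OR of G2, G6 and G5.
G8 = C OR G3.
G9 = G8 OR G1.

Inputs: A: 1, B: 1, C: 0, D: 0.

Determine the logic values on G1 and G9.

G1 = A AND D = 1 AND 0 = 0
G2 = D AND G1 = 0 AND 0 = 0
G3 = G2 OR G1 = 0 OR 0 = 0
G8 = C OR G3 = 0 OR 0 = 0
G9 = G8 OR G1 = 0 OR 0 = 0

G1 = 0, G9 = 0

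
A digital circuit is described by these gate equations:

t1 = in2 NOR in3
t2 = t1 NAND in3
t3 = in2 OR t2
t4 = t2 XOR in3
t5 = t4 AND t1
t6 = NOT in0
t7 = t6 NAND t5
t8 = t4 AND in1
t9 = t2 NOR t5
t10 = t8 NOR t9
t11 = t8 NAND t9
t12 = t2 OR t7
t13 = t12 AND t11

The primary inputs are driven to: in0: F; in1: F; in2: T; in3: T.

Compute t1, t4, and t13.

t1 = in2 NOR in3 = T NOR T = F
t2 = t1 NAND in3 = F NAND T = T
t4 = t2 XOR in3 = T XOR T = F
t5 = t4 AND t1 = F AND F = F
t6 = NOT in0 = NOT F = T
t7 = t6 NAND t5 = T NAND F = T
t8 = t4 AND in1 = F AND F = F
t9 = t2 NOR t5 = T NOR F = F
t11 = t8 NAND t9 = F NAND F = T
t12 = t2 OR t7 = T OR T = T
t13 = t12 AND t11 = T AND T = T

t1 = F  t4 = F  t13 = T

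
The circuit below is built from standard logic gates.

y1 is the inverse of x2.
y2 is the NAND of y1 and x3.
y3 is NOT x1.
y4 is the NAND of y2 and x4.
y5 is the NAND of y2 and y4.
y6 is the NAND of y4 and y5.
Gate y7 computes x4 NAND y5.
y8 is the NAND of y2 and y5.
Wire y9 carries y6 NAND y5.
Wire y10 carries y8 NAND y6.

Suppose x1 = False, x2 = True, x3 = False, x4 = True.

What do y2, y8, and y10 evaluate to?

y1 = NOT x2 = NOT True = False
y2 = y1 NAND x3 = False NAND False = True
y4 = y2 NAND x4 = True NAND True = False
y5 = y2 NAND y4 = True NAND False = True
y6 = y4 NAND y5 = False NAND True = True
y8 = y2 NAND y5 = True NAND True = False
y10 = y8 NAND y6 = False NAND True = True

y2 = True, y8 = False, y10 = True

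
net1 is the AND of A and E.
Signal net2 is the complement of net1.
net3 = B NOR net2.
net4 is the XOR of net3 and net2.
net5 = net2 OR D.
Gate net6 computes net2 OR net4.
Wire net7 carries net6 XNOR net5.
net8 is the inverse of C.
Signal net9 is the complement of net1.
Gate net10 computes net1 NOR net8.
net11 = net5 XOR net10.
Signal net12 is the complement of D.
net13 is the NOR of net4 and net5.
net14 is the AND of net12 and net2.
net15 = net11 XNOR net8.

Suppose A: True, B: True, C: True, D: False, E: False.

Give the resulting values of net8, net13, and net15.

net1 = A AND E = True AND False = False
net2 = NOT net1 = NOT False = True
net3 = B NOR net2 = True NOR True = False
net4 = net3 XOR net2 = False XOR True = True
net5 = net2 OR D = True OR False = True
net8 = NOT C = NOT True = False
net10 = net1 NOR net8 = False NOR False = True
net11 = net5 XOR net10 = True XOR True = False
net13 = net4 NOR net5 = True NOR True = False
net15 = net11 XNOR net8 = False XNOR False = True

net8 = False, net13 = False, net15 = True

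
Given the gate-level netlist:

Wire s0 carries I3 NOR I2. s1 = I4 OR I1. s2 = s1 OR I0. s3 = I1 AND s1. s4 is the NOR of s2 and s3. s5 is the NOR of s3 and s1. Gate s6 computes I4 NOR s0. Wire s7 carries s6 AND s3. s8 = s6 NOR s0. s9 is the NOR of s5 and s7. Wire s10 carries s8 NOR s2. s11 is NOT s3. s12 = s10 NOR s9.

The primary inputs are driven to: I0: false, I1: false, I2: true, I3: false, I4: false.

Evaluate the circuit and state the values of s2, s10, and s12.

s2 = false, s10 = true, s12 = false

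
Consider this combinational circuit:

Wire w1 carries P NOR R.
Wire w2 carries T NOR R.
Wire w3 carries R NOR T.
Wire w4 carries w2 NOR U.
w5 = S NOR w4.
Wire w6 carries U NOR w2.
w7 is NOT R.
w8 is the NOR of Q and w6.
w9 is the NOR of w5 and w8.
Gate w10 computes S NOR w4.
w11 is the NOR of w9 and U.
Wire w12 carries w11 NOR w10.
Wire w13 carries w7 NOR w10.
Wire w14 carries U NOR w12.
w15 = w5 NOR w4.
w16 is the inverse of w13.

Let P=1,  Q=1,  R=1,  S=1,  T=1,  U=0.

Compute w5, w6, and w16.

w2 = T NOR R = 1 NOR 1 = 0
w4 = w2 NOR U = 0 NOR 0 = 1
w5 = S NOR w4 = 1 NOR 1 = 0
w6 = U NOR w2 = 0 NOR 0 = 1
w7 = NOT R = NOT 1 = 0
w10 = S NOR w4 = 1 NOR 1 = 0
w13 = w7 NOR w10 = 0 NOR 0 = 1
w16 = NOT w13 = NOT 1 = 0

w5 = 0, w6 = 1, w16 = 0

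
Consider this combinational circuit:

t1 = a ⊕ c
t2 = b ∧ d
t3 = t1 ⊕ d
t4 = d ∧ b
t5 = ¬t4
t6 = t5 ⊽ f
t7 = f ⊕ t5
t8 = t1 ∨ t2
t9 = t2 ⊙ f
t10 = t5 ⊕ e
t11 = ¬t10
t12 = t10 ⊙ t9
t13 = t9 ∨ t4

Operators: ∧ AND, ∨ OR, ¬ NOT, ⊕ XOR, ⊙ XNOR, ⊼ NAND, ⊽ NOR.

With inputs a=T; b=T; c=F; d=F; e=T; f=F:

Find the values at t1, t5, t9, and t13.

t1 = T, t5 = T, t9 = T, t13 = T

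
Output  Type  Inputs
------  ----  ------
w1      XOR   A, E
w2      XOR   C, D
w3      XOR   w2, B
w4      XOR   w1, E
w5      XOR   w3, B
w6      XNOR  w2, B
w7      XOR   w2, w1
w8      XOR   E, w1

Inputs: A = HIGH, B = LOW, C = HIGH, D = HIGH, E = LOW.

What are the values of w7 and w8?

w7 = HIGH  w8 = HIGH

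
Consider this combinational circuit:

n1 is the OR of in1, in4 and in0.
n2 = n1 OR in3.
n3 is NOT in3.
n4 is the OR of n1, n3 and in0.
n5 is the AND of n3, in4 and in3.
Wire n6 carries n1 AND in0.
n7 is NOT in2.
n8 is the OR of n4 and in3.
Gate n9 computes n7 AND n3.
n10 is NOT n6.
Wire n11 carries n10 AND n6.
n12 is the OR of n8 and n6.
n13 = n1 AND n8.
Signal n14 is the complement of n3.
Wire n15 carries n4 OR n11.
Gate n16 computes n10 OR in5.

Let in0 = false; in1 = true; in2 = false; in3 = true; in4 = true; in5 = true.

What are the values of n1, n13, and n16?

n1 = in1 OR in4 OR in0 = true OR true OR false = true
n3 = NOT in3 = NOT true = false
n4 = n1 OR n3 OR in0 = true OR false OR false = true
n6 = n1 AND in0 = true AND false = false
n8 = n4 OR in3 = true OR true = true
n10 = NOT n6 = NOT false = true
n13 = n1 AND n8 = true AND true = true
n16 = n10 OR in5 = true OR true = true

n1 = true, n13 = true, n16 = true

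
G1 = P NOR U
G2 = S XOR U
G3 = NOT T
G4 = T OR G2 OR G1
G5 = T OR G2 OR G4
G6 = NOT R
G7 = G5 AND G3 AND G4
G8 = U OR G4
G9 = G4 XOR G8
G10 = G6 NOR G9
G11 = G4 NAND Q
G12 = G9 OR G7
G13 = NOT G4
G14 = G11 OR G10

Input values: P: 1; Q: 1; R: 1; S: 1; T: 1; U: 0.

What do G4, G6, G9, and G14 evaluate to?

G1 = P NOR U = 1 NOR 0 = 0
G2 = S XOR U = 1 XOR 0 = 1
G4 = T OR G2 OR G1 = 1 OR 1 OR 0 = 1
G6 = NOT R = NOT 1 = 0
G8 = U OR G4 = 0 OR 1 = 1
G9 = G4 XOR G8 = 1 XOR 1 = 0
G10 = G6 NOR G9 = 0 NOR 0 = 1
G11 = G4 NAND Q = 1 NAND 1 = 0
G14 = G11 OR G10 = 0 OR 1 = 1

G4 = 1; G6 = 0; G9 = 0; G14 = 1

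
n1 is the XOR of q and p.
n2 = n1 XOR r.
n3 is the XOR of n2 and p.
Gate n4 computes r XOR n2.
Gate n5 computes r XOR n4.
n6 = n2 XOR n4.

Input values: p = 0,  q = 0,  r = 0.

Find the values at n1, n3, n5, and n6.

n1 = 0, n3 = 0, n5 = 0, n6 = 0

n1 = q XOR p = 0 XOR 0 = 0
n2 = n1 XOR r = 0 XOR 0 = 0
n3 = n2 XOR p = 0 XOR 0 = 0
n4 = r XOR n2 = 0 XOR 0 = 0
n5 = r XOR n4 = 0 XOR 0 = 0
n6 = n2 XOR n4 = 0 XOR 0 = 0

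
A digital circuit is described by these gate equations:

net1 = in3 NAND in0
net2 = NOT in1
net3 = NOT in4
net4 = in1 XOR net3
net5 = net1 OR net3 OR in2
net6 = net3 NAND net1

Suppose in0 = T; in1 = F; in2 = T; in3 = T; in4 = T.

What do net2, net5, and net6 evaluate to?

net1 = in3 NAND in0 = T NAND T = F
net2 = NOT in1 = NOT F = T
net3 = NOT in4 = NOT T = F
net5 = net1 OR net3 OR in2 = F OR F OR T = T
net6 = net3 NAND net1 = F NAND F = T

net2 = T, net5 = T, net6 = T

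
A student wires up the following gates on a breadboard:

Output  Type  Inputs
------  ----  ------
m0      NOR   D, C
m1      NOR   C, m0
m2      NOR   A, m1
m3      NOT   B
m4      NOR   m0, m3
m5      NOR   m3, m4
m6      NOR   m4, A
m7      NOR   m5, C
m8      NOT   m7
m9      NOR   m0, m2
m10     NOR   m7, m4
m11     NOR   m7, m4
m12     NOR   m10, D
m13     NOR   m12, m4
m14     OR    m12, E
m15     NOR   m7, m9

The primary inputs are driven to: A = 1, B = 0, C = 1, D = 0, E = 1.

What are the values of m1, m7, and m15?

m0 = D NOR C = 0 NOR 1 = 0
m1 = C NOR m0 = 1 NOR 0 = 0
m2 = A NOR m1 = 1 NOR 0 = 0
m3 = NOT B = NOT 0 = 1
m4 = m0 NOR m3 = 0 NOR 1 = 0
m5 = m3 NOR m4 = 1 NOR 0 = 0
m7 = m5 NOR C = 0 NOR 1 = 0
m9 = m0 NOR m2 = 0 NOR 0 = 1
m15 = m7 NOR m9 = 0 NOR 1 = 0

m1 = 0, m7 = 0, m15 = 0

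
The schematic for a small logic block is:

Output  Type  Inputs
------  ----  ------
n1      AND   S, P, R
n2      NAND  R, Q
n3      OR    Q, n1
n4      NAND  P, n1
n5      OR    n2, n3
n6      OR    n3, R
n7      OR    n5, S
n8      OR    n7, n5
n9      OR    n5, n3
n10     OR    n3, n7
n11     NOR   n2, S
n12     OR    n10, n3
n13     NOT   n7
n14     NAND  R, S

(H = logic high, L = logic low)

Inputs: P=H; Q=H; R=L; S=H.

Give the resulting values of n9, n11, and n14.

n1 = S AND P AND R = H AND H AND L = L
n2 = R NAND Q = L NAND H = H
n3 = Q OR n1 = H OR L = H
n5 = n2 OR n3 = H OR H = H
n9 = n5 OR n3 = H OR H = H
n11 = n2 NOR S = H NOR H = L
n14 = R NAND S = L NAND H = H

n9 = H, n11 = L, n14 = H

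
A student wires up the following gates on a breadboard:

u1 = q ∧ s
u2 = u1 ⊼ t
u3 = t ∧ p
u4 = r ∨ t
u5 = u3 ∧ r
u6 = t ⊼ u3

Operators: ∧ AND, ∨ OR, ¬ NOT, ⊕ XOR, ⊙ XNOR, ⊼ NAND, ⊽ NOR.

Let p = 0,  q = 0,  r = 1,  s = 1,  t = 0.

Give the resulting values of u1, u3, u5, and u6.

u1 = 0; u3 = 0; u5 = 0; u6 = 1

u1 = q AND s = 0 AND 1 = 0
u3 = t AND p = 0 AND 0 = 0
u5 = u3 AND r = 0 AND 1 = 0
u6 = t NAND u3 = 0 NAND 0 = 1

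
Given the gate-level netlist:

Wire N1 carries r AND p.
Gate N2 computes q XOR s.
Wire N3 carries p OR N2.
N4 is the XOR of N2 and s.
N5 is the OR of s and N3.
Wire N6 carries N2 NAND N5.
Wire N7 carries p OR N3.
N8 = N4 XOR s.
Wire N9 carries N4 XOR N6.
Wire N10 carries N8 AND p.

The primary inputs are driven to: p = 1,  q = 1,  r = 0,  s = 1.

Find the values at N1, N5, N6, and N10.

N1 = r AND p = 0 AND 1 = 0
N2 = q XOR s = 1 XOR 1 = 0
N3 = p OR N2 = 1 OR 0 = 1
N4 = N2 XOR s = 0 XOR 1 = 1
N5 = s OR N3 = 1 OR 1 = 1
N6 = N2 NAND N5 = 0 NAND 1 = 1
N8 = N4 XOR s = 1 XOR 1 = 0
N10 = N8 AND p = 0 AND 1 = 0

N1 = 0  N5 = 1  N6 = 1  N10 = 0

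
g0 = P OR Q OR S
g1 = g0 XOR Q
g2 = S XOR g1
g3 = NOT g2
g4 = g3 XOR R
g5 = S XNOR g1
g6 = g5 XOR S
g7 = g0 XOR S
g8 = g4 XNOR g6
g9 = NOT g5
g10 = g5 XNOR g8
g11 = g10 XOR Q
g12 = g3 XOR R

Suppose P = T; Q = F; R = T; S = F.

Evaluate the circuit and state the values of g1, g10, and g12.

g0 = P OR Q OR S = T OR F OR F = T
g1 = g0 XOR Q = T XOR F = T
g2 = S XOR g1 = F XOR T = T
g3 = NOT g2 = NOT T = F
g4 = g3 XOR R = F XOR T = T
g5 = S XNOR g1 = F XNOR T = F
g6 = g5 XOR S = F XOR F = F
g8 = g4 XNOR g6 = T XNOR F = F
g10 = g5 XNOR g8 = F XNOR F = T
g12 = g3 XOR R = F XOR T = T

g1 = T, g10 = T, g12 = T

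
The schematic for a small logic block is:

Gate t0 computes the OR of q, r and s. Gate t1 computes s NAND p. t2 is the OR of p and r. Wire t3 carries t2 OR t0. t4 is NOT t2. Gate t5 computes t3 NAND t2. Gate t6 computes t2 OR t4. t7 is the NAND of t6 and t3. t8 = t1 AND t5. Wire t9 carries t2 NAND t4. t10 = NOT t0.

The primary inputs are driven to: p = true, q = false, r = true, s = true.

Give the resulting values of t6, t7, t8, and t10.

t6 = true  t7 = false  t8 = false  t10 = false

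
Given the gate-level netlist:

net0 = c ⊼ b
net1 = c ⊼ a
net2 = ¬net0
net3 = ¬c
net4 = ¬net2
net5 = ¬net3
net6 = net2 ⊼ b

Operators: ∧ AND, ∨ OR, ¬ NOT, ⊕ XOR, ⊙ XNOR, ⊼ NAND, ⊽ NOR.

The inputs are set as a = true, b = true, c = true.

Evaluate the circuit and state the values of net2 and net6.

net0 = c NAND b = true NAND true = false
net2 = NOT net0 = NOT false = true
net6 = net2 NAND b = true NAND true = false

net2 = true, net6 = false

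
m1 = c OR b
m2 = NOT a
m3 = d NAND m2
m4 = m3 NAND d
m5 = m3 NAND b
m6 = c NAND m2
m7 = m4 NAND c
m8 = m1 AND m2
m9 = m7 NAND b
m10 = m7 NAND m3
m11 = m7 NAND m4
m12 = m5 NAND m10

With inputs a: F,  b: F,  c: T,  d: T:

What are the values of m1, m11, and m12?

m1 = T, m11 = T, m12 = F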